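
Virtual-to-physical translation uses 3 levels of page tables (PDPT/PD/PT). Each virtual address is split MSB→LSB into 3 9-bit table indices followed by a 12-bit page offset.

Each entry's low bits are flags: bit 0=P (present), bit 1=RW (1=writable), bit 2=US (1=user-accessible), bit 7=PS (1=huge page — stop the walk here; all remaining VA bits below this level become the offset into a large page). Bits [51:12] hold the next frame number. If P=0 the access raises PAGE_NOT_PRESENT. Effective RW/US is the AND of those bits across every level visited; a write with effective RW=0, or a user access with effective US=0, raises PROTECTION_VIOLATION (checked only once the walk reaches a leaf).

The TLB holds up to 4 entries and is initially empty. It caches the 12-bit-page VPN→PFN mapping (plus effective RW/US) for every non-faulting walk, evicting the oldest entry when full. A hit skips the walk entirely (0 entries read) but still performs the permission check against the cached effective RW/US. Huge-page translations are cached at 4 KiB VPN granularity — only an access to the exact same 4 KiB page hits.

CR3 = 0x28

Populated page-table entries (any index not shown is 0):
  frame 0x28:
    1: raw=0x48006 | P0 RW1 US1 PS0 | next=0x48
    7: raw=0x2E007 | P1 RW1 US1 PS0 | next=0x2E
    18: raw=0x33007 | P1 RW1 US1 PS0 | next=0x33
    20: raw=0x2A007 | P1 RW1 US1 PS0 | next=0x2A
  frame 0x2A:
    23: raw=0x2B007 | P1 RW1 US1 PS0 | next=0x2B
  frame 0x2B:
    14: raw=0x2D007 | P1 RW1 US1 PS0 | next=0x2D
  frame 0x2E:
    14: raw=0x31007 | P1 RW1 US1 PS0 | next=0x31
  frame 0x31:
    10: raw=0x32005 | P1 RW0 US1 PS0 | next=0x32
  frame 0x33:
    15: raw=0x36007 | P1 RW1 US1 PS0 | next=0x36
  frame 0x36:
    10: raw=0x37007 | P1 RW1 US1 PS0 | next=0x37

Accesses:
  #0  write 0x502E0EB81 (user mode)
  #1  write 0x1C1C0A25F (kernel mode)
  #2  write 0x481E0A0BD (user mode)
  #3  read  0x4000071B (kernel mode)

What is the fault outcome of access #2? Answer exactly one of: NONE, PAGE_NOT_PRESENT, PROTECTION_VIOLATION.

Per-access translation:
#0 VA=0x502E0EB81 (w,user):
  [0] read 0x28 idx=20: raw=0x2A007 flags P=1 W=1 U=1 S=0
  [1] read 0x2A idx=23: raw=0x2B007 flags P=1 W=1 U=1 S=0
  [2] read 0x2B idx=14: raw=0x2D007 flags P=1 W=1 U=1 S=0
  ✓ 0x2DB81  — 3 lookups
#1 VA=0x1C1C0A25F (w,kernel):
  [0] read 0x28 idx=7: raw=0x2E007 flags P=1 W=1 U=1 S=0
  [1] read 0x2E idx=14: raw=0x31007 flags P=1 W=1 U=1 S=0
  [2] read 0x31 idx=10: raw=0x32005 flags P=1 W=0 U=1 S=0
  → PROTECTION_VIOLATION  (3 entries read)
#2 VA=0x481E0A0BD (w,user):
  [0] read 0x28 idx=18: raw=0x33007 flags P=1 W=1 U=1 S=0
  [1] read 0x33 idx=15: raw=0x36007 flags P=1 W=1 U=1 S=0
  [2] read 0x36 idx=10: raw=0x37007 flags P=1 W=1 U=1 S=0
  ✓ 0x370BD  — 3 lookups
#3 VA=0x4000071B (r,kernel):
  [0] read 0x28 idx=1: raw=0x48006 flags P=0 W=1 U=1 S=0
  → PAGE_NOT_PRESENT  (1 entries read)

Access #2 fault: NONE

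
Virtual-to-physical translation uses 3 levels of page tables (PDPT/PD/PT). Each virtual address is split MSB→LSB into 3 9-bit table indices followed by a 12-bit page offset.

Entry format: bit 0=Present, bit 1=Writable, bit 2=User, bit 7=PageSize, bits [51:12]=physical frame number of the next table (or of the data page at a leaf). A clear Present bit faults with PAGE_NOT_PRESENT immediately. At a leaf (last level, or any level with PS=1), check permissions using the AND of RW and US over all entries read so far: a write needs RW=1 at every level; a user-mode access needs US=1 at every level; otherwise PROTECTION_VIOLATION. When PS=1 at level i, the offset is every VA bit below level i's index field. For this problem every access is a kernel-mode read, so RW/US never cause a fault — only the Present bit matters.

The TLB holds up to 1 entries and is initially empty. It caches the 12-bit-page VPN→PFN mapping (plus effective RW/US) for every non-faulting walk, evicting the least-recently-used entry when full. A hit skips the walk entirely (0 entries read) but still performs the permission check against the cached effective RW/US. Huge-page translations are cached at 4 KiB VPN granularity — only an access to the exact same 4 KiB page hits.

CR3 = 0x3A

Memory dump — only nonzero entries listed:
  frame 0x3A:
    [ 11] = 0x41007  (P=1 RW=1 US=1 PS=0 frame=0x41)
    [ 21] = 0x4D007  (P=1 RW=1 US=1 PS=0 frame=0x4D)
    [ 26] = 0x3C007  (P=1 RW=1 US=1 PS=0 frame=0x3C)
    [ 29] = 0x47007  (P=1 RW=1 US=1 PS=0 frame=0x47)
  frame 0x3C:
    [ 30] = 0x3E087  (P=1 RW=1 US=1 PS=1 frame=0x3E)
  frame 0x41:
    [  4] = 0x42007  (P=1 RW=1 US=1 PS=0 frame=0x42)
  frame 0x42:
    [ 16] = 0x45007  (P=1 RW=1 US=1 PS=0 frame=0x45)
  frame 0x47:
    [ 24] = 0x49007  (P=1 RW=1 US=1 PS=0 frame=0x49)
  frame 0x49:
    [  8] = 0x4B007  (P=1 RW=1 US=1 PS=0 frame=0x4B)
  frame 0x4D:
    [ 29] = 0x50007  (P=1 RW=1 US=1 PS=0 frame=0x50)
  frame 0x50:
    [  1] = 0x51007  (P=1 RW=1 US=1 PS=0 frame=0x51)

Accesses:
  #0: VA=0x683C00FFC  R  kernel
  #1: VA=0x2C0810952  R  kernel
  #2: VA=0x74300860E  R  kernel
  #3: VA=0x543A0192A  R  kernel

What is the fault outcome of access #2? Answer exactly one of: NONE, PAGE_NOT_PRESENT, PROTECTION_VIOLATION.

Walk each access:
#0 VA=0x683C00FFC (r,kernel):
  L0: frame=0x3A idx=26 entry=0x3C007 [P=1 RW=1 US=1 PS=0]
  L1: frame=0x3C idx=30 entry=0x3E087 [P=1 RW=1 US=1 PS=1]
  → PA=0x3EFFC (huge @L1)  (2 entries read)
#1 VA=0x2C0810952 (r,kernel):
  L0: frame=0x3A idx=11 entry=0x41007 [P=1 RW=1 US=1 PS=0]
  L1: frame=0x41 idx=4 entry=0x42007 [P=1 RW=1 US=1 PS=0]
  L2: frame=0x42 idx=16 entry=0x45007 [P=1 RW=1 US=1 PS=0]
  → PA=0x45952  (3 entries read)
#2 VA=0x74300860E (r,kernel):
  L0: frame=0x3A idx=29 entry=0x47007 [P=1 RW=1 US=1 PS=0]
  L1: frame=0x47 idx=24 entry=0x49007 [P=1 RW=1 US=1 PS=0]
  L2: frame=0x49 idx=8 entry=0x4B007 [P=1 RW=1 US=1 PS=0]
  → PA=0x4B60E  (3 entries read)
#3 VA=0x543A0192A (r,kernel):
  L0: frame=0x3A idx=21 entry=0x4D007 [P=1 RW=1 US=1 PS=0]
  L1: frame=0x4D idx=29 entry=0x50007 [P=1 RW=1 US=1 PS=0]
  L2: frame=0x50 idx=1 entry=0x51007 [P=1 RW=1 US=1 PS=0]
  → PA=0x5192A  (3 entries read)

Access #2 fault: NONE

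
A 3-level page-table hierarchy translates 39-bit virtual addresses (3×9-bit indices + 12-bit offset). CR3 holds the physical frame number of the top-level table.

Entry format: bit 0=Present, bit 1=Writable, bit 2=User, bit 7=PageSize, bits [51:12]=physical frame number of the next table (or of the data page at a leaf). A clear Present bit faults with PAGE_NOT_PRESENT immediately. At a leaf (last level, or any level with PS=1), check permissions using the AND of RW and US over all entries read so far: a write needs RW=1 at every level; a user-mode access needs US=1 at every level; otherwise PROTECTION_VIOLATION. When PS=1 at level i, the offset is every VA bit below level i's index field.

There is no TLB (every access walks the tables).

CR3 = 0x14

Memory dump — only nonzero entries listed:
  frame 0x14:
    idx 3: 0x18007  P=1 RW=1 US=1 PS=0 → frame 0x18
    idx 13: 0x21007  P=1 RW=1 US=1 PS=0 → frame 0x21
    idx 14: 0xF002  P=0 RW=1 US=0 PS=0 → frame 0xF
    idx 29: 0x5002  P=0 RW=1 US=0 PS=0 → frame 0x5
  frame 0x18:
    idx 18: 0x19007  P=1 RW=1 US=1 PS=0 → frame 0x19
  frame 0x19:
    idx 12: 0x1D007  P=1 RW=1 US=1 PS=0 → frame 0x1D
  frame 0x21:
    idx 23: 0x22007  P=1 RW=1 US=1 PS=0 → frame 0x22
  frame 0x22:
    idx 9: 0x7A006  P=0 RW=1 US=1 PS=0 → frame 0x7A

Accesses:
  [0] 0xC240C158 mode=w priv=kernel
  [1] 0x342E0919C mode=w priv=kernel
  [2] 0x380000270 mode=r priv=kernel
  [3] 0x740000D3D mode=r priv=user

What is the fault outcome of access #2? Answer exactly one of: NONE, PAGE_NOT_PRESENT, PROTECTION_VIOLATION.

Trace:
#0 VA=0xC240C158 (w,kernel):
  L0 @0x14[3] → 0x18007  P=1,RW=1,US=1,PS=0
  L1 @0x18[18] → 0x19007  P=1,RW=1,US=1,PS=0
  L2 @0x19[12] → 0x1D007  P=1,RW=1,US=1,PS=0
  → PA=0x1D158  (3 entries read)
#1 VA=0x342E0919C (w,kernel):
  L0 @0x14[13] → 0x21007  P=1,RW=1,US=1,PS=0
  L1 @0x21[23] → 0x22007  P=1,RW=1,US=1,PS=0
  L2 @0x22[9] → 0x7A006  P=0,RW=1,US=1,PS=0
  ⇒ fault: PAGE_NOT_PRESENT  — 3 lookups
#2 VA=0x380000270 (r,kernel):
  L0 @0x14[14] → 0xF002  P=0,RW=1,US=0,PS=0
  ⇒ fault: PAGE_NOT_PRESENT  — 1 lookups
#3 VA=0x740000D3D (r,user):
  L0 @0x14[29] → 0x5002  P=0,RW=1,US=0,PS=0
  ⇒ fault: PAGE_NOT_PRESENT  — 1 lookups

Access #2 fault: PAGE_NOT_PRESENT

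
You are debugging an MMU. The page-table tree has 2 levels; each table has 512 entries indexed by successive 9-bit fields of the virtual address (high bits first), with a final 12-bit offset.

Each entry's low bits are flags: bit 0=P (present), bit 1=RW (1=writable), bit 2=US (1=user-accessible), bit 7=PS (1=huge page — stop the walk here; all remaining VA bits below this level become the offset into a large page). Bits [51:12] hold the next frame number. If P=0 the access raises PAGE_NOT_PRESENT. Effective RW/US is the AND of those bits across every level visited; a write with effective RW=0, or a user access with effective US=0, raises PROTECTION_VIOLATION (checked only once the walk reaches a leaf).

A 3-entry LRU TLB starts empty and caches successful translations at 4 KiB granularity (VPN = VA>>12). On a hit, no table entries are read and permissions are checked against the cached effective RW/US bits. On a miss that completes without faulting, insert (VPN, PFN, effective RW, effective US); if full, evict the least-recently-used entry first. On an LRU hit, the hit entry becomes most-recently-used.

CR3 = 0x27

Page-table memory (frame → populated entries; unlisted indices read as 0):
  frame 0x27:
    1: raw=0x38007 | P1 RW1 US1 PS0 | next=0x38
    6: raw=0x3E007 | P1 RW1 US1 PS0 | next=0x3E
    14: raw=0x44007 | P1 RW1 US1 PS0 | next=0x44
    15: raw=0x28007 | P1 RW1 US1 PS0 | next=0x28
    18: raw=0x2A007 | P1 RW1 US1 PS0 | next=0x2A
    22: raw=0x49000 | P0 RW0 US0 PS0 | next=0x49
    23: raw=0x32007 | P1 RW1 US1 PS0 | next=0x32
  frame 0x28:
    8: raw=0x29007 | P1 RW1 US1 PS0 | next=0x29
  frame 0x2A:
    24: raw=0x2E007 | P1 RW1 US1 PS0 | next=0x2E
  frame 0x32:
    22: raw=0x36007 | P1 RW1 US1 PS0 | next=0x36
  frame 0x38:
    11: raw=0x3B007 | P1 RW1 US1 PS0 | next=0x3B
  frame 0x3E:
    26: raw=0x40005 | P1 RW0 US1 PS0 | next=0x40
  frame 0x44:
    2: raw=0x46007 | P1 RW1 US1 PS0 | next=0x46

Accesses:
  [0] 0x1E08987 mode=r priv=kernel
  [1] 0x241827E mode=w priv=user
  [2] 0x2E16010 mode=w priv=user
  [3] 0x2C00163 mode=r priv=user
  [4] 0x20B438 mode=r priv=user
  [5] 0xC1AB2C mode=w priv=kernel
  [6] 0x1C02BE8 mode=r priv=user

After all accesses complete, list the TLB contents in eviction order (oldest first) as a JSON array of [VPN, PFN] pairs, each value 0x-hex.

Trace:
#0 VA=0x1E08987 (r,kernel):
  [0] read 0x27 idx=15: raw=0x28007 flags P=1 W=1 U=1 S=0
  [1] read 0x28 idx=8: raw=0x29007 flags P=1 W=1 U=1 S=0
  → PA=0x29987  (2 entries read)
#1 VA=0x241827E (w,user):
  [0] read 0x27 idx=18: raw=0x2A007 flags P=1 W=1 U=1 S=0
  [1] read 0x2A idx=24: raw=0x2E007 flags P=1 W=1 U=1 S=0
  → PA=0x2E27E  (2 entries read)
#2 VA=0x2E16010 (w,user):
  [0] read 0x27 idx=23: raw=0x32007 flags P=1 W=1 U=1 S=0
  [1] read 0x32 idx=22: raw=0x36007 flags P=1 W=1 U=1 S=0
  → PA=0x36010  (2 entries read)
#3 VA=0x2C00163 (r,user):
  [0] read 0x27 idx=22: raw=0x49000 flags P=0 W=0 U=0 S=0
  ⇒ fault: PAGE_NOT_PRESENT  — 1 lookups
#4 VA=0x20B438 (r,user):
  [0] read 0x27 idx=1: raw=0x38007 flags P=1 W=1 U=1 S=0
  [1] read 0x38 idx=11: raw=0x3B007 flags P=1 W=1 U=1 S=0
  → PA=0x3B438  (2 entries read)
#5 VA=0xC1AB2C (w,kernel):
  [0] read 0x27 idx=6: raw=0x3E007 flags P=1 W=1 U=1 S=0
  [1] read 0x3E idx=26: raw=0x40005 flags P=1 W=0 U=1 S=0
  ⇒ fault: PROTECTION_VIOLATION  — 2 lookups
#6 VA=0x1C02BE8 (r,user):
  [0] read 0x27 idx=14: raw=0x44007 flags P=1 W=1 U=1 S=0
  [1] read 0x44 idx=2: raw=0x46007 flags P=1 W=1 U=1 S=0
  → PA=0x46BE8  (2 entries read)

TLB: [["0x2E16", "0x36"], ["0x20B", "0x3B"], ["0x1C02", "0x46"]]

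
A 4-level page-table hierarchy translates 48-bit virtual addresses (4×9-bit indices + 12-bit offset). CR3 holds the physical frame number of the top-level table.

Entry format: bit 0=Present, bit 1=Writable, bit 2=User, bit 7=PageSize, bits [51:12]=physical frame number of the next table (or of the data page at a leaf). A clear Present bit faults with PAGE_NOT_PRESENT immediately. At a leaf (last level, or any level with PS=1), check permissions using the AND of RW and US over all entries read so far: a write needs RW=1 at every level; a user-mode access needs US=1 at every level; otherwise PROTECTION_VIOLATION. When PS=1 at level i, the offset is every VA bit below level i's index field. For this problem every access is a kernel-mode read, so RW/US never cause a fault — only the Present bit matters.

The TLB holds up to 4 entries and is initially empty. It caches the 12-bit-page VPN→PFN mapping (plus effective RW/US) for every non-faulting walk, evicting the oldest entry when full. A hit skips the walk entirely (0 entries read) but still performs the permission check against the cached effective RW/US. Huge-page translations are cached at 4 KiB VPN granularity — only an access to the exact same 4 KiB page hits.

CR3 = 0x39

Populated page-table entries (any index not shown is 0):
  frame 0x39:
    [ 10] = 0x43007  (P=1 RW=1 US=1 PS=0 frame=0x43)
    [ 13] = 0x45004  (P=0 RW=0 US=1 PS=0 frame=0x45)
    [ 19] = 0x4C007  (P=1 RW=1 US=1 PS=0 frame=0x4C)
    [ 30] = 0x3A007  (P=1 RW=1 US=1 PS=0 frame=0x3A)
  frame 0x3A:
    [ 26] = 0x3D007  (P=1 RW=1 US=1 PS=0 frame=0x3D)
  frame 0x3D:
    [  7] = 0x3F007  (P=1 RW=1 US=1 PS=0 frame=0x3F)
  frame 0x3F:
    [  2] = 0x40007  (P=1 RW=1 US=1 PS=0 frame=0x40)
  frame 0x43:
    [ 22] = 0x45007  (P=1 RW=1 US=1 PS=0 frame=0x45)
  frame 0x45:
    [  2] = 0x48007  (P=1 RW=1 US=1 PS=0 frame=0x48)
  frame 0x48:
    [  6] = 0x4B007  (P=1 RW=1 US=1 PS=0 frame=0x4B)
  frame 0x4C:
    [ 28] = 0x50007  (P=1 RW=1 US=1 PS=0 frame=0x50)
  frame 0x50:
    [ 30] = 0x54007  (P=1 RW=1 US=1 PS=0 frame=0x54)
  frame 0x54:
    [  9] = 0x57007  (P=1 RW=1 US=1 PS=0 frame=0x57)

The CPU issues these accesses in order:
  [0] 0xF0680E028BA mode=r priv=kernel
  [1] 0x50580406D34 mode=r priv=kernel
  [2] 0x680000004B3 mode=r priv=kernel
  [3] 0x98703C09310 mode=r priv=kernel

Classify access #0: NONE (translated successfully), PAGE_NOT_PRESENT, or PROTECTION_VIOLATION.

Walk each access:
#0 VA=0xF0680E028BA (r,kernel):
  L0 @0x39[30] → 0x3A007  P=1,RW=1,US=1,PS=0
  L1 @0x3A[26] → 0x3D007  P=1,RW=1,US=1,PS=0
  L2 @0x3D[7] → 0x3F007  P=1,RW=1,US=1,PS=0
  L3 @0x3F[2] → 0x40007  P=1,RW=1,US=1,PS=0
  ✓ 0x408BA  — 4 lookups
#1 VA=0x50580406D34 (r,kernel):
  L0 @0x39[10] → 0x43007  P=1,RW=1,US=1,PS=0
  L1 @0x43[22] → 0x45007  P=1,RW=1,US=1,PS=0
  L2 @0x45[2] → 0x48007  P=1,RW=1,US=1,PS=0
  L3 @0x48[6] → 0x4B007  P=1,RW=1,US=1,PS=0
  ✓ 0x4BD34  — 4 lookups
#2 VA=0x680000004B3 (r,kernel):
  L0 @0x39[13] → 0x45004  P=0,RW=0,US=1,PS=0
  → PAGE_NOT_PRESENT  (1 entries read)
#3 VA=0x98703C09310 (r,kernel):
  L0 @0x39[19] → 0x4C007  P=1,RW=1,US=1,PS=0
  L1 @0x4C[28] → 0x50007  P=1,RW=1,US=1,PS=0
  L2 @0x50[30] → 0x54007  P=1,RW=1,US=1,PS=0
  L3 @0x54[9] → 0x57007  P=1,RW=1,US=1,PS=0
  ✓ 0x57310  — 4 lookups

Access #0 fault: NONE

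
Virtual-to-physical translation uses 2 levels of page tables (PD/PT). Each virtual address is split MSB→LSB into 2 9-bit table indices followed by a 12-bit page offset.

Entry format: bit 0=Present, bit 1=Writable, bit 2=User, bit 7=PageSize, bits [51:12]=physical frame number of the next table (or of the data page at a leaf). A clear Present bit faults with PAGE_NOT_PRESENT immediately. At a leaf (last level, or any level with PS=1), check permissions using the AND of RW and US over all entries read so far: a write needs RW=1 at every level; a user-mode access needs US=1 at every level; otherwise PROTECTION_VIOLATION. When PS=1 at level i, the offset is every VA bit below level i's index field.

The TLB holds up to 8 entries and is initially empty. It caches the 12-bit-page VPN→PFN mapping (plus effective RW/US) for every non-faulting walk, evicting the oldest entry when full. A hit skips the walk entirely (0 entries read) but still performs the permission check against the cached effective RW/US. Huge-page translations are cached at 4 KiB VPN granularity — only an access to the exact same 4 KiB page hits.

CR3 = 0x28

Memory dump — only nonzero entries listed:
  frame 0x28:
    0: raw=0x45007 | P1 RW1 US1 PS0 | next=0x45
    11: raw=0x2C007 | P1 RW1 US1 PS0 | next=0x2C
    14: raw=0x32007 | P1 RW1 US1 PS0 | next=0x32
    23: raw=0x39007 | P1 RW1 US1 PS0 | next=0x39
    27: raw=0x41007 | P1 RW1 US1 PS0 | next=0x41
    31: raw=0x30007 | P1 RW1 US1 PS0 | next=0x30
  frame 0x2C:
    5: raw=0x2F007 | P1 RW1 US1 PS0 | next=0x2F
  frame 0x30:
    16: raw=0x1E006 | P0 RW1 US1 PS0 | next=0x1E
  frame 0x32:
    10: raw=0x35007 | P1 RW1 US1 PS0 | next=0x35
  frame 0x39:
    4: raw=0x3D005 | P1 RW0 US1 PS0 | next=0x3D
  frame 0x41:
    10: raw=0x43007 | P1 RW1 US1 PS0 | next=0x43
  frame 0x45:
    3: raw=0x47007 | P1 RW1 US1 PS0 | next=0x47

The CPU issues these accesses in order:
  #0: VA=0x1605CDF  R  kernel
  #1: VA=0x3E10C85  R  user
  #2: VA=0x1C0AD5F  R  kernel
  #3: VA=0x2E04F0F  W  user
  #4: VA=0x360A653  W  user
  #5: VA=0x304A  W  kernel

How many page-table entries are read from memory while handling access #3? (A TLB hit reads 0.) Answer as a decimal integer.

Trace:
#0 VA=0x1605CDF (r,kernel):
  lvl0: tbl 0x28, slot 11 ⇒ 0x2C007 (P1/RW1/US1/PS0)
  lvl1: tbl 0x2C, slot 5 ⇒ 0x2F007 (P1/RW1/US1/PS0)
  ⇒ phys 0x2FCDF  [2 reads]
#1 VA=0x3E10C85 (r,user):
  lvl0: tbl 0x28, slot 31 ⇒ 0x30007 (P1/RW1/US1/PS0)
  lvl1: tbl 0x30, slot 16 ⇒ 0x1E006 (P0/RW1/US1/PS0)
  ⇒ fault: PAGE_NOT_PRESENT  — 2 lookups
#2 VA=0x1C0AD5F (r,kernel):
  lvl0: tbl 0x28, slot 14 ⇒ 0x32007 (P1/RW1/US1/PS0)
  lvl1: tbl 0x32, slot 10 ⇒ 0x35007 (P1/RW1/US1/PS0)
  ⇒ phys 0x35D5F  [2 reads]
#3 VA=0x2E04F0F (w,user):
  lvl0: tbl 0x28, slot 23 ⇒ 0x39007 (P1/RW1/US1/PS0)
  lvl1: tbl 0x39, slot 4 ⇒ 0x3D005 (P1/RW0/US1/PS0)
  ⇒ fault: PROTECTION_VIOLATION  — 2 lookups
#4 VA=0x360A653 (w,user):
  lvl0: tbl 0x28, slot 27 ⇒ 0x41007 (P1/RW1/US1/PS0)
  lvl1: tbl 0x41, slot 10 ⇒ 0x43007 (P1/RW1/US1/PS0)
  ⇒ phys 0x43653  [2 reads]
#5 VA=0x304A (w,kernel):
  lvl0: tbl 0x28, slot 0 ⇒ 0x45007 (P1/RW1/US1/PS0)
  lvl1: tbl 0x45, slot 3 ⇒ 0x47007 (P1/RW1/US1/PS0)
  ⇒ phys 0x4704A  [2 reads]

Entries read for #3: 2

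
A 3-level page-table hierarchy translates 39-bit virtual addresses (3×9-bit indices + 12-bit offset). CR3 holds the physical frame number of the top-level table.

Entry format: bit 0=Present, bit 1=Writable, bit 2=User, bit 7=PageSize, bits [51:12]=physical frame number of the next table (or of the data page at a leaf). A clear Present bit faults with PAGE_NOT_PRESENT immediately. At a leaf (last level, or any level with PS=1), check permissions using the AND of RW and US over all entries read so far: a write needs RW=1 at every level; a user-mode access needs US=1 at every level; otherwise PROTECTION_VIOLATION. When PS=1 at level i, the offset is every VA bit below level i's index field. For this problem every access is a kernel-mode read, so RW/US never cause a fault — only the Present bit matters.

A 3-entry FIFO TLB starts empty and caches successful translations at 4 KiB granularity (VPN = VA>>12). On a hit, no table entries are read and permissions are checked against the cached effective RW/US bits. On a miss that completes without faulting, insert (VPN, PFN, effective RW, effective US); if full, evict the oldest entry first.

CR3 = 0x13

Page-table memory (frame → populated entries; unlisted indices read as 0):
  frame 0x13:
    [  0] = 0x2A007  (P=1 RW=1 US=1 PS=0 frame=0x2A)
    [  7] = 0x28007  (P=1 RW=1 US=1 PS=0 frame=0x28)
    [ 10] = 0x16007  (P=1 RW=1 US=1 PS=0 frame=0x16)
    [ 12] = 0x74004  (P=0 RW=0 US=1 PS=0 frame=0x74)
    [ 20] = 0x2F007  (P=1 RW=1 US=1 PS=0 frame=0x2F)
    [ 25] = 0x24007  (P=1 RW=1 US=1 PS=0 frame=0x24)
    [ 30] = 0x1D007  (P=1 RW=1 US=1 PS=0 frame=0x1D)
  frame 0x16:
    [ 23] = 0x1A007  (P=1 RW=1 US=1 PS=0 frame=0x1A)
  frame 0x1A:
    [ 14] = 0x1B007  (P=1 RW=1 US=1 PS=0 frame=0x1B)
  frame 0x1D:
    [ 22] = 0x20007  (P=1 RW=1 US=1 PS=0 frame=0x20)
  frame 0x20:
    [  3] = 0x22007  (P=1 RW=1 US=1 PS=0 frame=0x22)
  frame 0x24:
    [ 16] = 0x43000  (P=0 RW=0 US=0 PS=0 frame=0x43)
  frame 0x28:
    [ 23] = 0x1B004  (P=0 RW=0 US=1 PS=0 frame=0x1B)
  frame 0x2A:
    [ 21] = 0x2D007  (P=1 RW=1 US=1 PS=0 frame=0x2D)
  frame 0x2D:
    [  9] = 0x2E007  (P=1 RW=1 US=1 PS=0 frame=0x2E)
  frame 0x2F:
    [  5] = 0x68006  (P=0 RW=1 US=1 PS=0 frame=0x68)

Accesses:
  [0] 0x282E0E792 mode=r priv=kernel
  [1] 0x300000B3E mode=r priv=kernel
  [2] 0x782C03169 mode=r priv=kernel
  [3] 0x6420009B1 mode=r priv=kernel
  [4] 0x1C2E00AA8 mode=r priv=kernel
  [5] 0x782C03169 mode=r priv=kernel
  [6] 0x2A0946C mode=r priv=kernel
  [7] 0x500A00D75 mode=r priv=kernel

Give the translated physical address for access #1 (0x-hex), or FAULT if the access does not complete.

Trace:
#0 VA=0x282E0E792 (r,kernel):
  [0] read 0x13 idx=10: raw=0x16007 flags P=1 W=1 U=1 S=0
  [1] read 0x16 idx=23: raw=0x1A007 flags P=1 W=1 U=1 S=0
  [2] read 0x1A idx=14: raw=0x1B007 flags P=1 W=1 U=1 S=0
  ✓ 0x1B792  — 3 lookups
#1 VA=0x300000B3E (r,kernel):
  [0] read 0x13 idx=12: raw=0x74004 flags P=0 W=0 U=1 S=0
  ⇒ fault: PAGE_NOT_PRESENT  — 1 lookups
#2 VA=0x782C03169 (r,kernel):
  [0] read 0x13 idx=30: raw=0x1D007 flags P=1 W=1 U=1 S=0
  [1] read 0x1D idx=22: raw=0x20007 flags P=1 W=1 U=1 S=0
  [2] read 0x20 idx=3: raw=0x22007 flags P=1 W=1 U=1 S=0
  ✓ 0x22169  — 3 lookups
#3 VA=0x6420009B1 (r,kernel):
  [0] read 0x13 idx=25: raw=0x24007 flags P=1 W=1 U=1 S=0
  [1] read 0x24 idx=16: raw=0x43000 flags P=0 W=0 U=0 S=0
  ⇒ fault: PAGE_NOT_PRESENT  — 2 lookups
#4 VA=0x1C2E00AA8 (r,kernel):
  [0] read 0x13 idx=7: raw=0x28007 flags P=1 W=1 U=1 S=0
  [1] read 0x28 idx=23: raw=0x1B004 flags P=0 W=0 U=1 S=0
  ⇒ fault: PAGE_NOT_PRESENT  — 2 lookups
#5 VA=0x782C03169 (r,kernel):
  TLB hit vpn=0x782C03 → PA=0x22169
#6 VA=0x2A0946C (r,kernel):
  [0] read 0x13 idx=0: raw=0x2A007 flags P=1 W=1 U=1 S=0
  [1] read 0x2A idx=21: raw=0x2D007 flags P=1 W=1 U=1 S=0
  [2] read 0x2D idx=9: raw=0x2E007 flags P=1 W=1 U=1 S=0
  ✓ 0x2E46C  — 3 lookups
#7 VA=0x500A00D75 (r,kernel):
  [0] read 0x13 idx=20: raw=0x2F007 flags P=1 W=1 U=1 S=0
  [1] read 0x2F idx=5: raw=0x68006 flags P=0 W=1 U=1 S=0
  ⇒ fault: PAGE_NOT_PRESENT  — 2 lookups

Access #1 PA: FAULT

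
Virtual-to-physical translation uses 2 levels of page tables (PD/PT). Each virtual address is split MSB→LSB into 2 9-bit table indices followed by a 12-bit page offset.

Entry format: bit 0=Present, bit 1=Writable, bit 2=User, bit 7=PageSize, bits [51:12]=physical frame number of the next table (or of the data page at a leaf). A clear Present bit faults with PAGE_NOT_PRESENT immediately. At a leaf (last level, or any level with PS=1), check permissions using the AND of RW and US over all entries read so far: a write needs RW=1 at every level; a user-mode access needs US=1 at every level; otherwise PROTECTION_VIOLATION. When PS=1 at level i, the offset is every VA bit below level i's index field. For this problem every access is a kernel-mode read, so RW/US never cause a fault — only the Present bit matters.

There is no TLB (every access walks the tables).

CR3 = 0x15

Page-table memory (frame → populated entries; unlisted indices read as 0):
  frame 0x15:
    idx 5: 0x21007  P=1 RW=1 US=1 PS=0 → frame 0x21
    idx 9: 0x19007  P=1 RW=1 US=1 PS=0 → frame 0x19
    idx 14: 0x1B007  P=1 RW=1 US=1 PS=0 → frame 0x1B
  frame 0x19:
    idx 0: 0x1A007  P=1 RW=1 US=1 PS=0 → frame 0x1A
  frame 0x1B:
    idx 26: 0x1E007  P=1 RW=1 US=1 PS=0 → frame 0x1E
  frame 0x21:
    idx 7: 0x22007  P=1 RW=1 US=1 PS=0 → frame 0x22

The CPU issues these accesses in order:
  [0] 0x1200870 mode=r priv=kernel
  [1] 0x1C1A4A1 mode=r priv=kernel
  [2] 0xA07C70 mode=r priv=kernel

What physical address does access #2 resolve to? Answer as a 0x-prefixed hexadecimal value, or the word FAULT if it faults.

Per-access translation:
#0 VA=0x1200870 (r,kernel):
  L0: frame=0x15 idx=9 entry=0x19007 [P=1 RW=1 US=1 PS=0]
  L1: frame=0x19 idx=0 entry=0x1A007 [P=1 RW=1 US=1 PS=0]
  → PA=0x1A870  (2 entries read)
#1 VA=0x1C1A4A1 (r,kernel):
  L0: frame=0x15 idx=14 entry=0x1B007 [P=1 RW=1 US=1 PS=0]
  L1: frame=0x1B idx=26 entry=0x1E007 [P=1 RW=1 US=1 PS=0]
  → PA=0x1E4A1  (2 entries read)
#2 VA=0xA07C70 (r,kernel):
  L0: frame=0x15 idx=5 entry=0x21007 [P=1 RW=1 US=1 PS=0]
  L1: frame=0x21 idx=7 entry=0x22007 [P=1 RW=1 US=1 PS=0]
  → PA=0x22C70  (2 entries read)

Access #2 PA: 0x22C70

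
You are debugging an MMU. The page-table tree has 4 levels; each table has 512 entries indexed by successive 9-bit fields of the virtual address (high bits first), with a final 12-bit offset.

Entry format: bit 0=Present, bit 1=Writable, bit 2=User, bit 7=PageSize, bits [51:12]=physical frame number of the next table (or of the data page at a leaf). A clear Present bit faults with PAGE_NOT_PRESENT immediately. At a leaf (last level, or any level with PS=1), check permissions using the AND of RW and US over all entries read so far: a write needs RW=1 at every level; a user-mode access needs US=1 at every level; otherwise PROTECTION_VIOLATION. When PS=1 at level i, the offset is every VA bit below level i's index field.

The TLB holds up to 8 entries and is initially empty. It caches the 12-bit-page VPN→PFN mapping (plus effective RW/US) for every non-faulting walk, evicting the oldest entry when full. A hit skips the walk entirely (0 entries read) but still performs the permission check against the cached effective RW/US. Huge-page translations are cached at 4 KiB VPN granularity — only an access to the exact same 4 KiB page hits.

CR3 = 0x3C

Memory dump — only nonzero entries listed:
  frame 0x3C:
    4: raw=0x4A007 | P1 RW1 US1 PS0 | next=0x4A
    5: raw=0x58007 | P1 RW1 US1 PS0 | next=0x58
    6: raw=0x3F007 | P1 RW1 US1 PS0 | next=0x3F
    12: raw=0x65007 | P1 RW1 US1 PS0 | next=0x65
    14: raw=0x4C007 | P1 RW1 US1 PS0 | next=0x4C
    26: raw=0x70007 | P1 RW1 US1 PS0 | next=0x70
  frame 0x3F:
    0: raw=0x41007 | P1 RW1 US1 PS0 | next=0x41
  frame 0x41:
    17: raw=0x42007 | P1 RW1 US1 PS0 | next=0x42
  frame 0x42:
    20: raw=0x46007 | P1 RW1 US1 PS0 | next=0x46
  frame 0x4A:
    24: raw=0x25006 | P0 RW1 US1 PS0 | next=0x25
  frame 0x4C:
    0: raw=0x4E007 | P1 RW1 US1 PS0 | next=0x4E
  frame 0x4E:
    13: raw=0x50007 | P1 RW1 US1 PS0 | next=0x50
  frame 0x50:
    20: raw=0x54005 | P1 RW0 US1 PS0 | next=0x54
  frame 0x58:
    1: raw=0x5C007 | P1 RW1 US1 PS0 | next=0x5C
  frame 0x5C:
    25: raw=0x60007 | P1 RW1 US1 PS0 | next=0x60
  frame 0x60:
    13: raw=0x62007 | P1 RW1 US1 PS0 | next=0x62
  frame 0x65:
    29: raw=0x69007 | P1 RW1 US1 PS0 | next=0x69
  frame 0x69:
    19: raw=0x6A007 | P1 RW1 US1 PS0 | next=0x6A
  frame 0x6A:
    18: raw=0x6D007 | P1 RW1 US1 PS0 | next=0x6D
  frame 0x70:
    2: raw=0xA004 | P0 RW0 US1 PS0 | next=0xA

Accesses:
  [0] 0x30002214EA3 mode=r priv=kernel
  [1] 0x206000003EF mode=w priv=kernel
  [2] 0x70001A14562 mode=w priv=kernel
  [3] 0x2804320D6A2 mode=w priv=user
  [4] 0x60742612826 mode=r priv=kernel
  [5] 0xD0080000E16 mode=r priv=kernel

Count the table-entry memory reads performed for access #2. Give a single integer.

Per-access translation:
#0 VA=0x30002214EA3 (r,kernel):
  L0: frame=0x3C idx=6 entry=0x3F007 [P=1 RW=1 US=1 PS=0]
  L1: frame=0x3F idx=0 entry=0x41007 [P=1 RW=1 US=1 PS=0]
  L2: frame=0x41 idx=17 entry=0x42007 [P=1 RW=1 US=1 PS=0]
  L3: frame=0x42 idx=20 entry=0x46007 [P=1 RW=1 US=1 PS=0]
  → PA=0x46EA3  (4 entries read)
#1 VA=0x206000003EF (w,kernel):
  L0: frame=0x3C idx=4 entry=0x4A007 [P=1 RW=1 US=1 PS=0]
  L1: frame=0x4A idx=24 entry=0x25006 [P=0 RW=1 US=1 PS=0]
  ✗ PAGE_NOT_PRESENT  [2 reads]
#2 VA=0x70001A14562 (w,kernel):
  L0: frame=0x3C idx=14 entry=0x4C007 [P=1 RW=1 US=1 PS=0]
  L1: frame=0x4C idx=0 entry=0x4E007 [P=1 RW=1 US=1 PS=0]
  L2: frame=0x4E idx=13 entry=0x50007 [P=1 RW=1 US=1 PS=0]
  L3: frame=0x50 idx=20 entry=0x54005 [P=1 RW=0 US=1 PS=0]
  ✗ PROTECTION_VIOLATION  [4 reads]
#3 VA=0x2804320D6A2 (w,user):
  L0: frame=0x3C idx=5 entry=0x58007 [P=1 RW=1 US=1 PS=0]
  L1: frame=0x58 idx=1 entry=0x5C007 [P=1 RW=1 US=1 PS=0]
  L2: frame=0x5C idx=25 entry=0x60007 [P=1 RW=1 US=1 PS=0]
  L3: frame=0x60 idx=13 entry=0x62007 [P=1 RW=1 US=1 PS=0]
  → PA=0x626A2  (4 entries read)
#4 VA=0x60742612826 (r,kernel):
  L0: frame=0x3C idx=12 entry=0x65007 [P=1 RW=1 US=1 PS=0]
  L1: frame=0x65 idx=29 entry=0x69007 [P=1 RW=1 US=1 PS=0]
  L2: frame=0x69 idx=19 entry=0x6A007 [P=1 RW=1 US=1 PS=0]
  L3: frame=0x6A idx=18 entry=0x6D007 [P=1 RW=1 US=1 PS=0]
  → PA=0x6D826  (4 entries read)
#5 VA=0xD0080000E16 (r,kernel):
  L0: frame=0x3C idx=26 entry=0x70007 [P=1 RW=1 US=1 PS=0]
  L1: frame=0x70 idx=2 entry=0xA004 [P=0 RW=0 US=1 PS=0]
  ✗ PAGE_NOT_PRESENT  [2 reads]

Entries read for #2: 4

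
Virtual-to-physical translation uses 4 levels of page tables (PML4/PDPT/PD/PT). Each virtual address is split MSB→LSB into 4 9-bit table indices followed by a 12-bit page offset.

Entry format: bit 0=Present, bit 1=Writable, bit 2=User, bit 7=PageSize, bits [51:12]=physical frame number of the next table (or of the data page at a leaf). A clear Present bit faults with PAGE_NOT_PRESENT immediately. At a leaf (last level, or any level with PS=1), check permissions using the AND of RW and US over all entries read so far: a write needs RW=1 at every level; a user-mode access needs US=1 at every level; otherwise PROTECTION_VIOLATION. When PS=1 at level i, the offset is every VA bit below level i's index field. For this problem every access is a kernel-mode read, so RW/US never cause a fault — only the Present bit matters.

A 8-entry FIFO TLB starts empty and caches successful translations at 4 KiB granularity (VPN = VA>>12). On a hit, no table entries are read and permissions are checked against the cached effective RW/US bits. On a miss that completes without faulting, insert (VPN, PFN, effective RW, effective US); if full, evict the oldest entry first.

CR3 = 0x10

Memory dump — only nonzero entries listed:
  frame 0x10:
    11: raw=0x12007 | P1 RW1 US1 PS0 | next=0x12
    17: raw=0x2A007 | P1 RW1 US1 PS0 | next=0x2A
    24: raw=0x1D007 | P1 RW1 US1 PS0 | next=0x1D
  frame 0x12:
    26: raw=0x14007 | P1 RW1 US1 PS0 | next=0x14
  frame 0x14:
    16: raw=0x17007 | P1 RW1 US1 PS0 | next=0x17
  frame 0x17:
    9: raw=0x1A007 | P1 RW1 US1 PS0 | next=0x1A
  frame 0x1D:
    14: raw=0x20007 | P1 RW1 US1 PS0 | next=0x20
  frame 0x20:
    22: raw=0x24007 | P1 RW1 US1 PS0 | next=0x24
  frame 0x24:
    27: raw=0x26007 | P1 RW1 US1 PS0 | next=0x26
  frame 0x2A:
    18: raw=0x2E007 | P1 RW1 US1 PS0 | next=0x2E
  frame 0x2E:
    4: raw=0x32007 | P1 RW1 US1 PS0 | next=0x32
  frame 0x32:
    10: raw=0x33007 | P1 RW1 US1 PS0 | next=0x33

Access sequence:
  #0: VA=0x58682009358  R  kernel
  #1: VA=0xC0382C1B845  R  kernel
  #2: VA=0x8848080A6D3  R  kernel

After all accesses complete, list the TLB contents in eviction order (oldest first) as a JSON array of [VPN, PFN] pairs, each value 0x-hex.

Trace:
#0 VA=0x58682009358 (r,kernel):
  [0] read 0x10 idx=11: raw=0x12007 flags P=1 W=1 U=1 S=0
  [1] read 0x12 idx=26: raw=0x14007 flags P=1 W=1 U=1 S=0
  [2] read 0x14 idx=16: raw=0x17007 flags P=1 W=1 U=1 S=0
  [3] read 0x17 idx=9: raw=0x1A007 flags P=1 W=1 U=1 S=0
  → PA=0x1A358  (4 entries read)
#1 VA=0xC0382C1B845 (r,kernel):
  [0] read 0x10 idx=24: raw=0x1D007 flags P=1 W=1 U=1 S=0
  [1] read 0x1D idx=14: raw=0x20007 flags P=1 W=1 U=1 S=0
  [2] read 0x20 idx=22: raw=0x24007 flags P=1 W=1 U=1 S=0
  [3] read 0x24 idx=27: raw=0x26007 flags P=1 W=1 U=1 S=0
  → PA=0x26845  (4 entries read)
#2 VA=0x8848080A6D3 (r,kernel):
  [0] read 0x10 idx=17: raw=0x2A007 flags P=1 W=1 U=1 S=0
  [1] read 0x2A idx=18: raw=0x2E007 flags P=1 W=1 U=1 S=0
  [2] read 0x2E idx=4: raw=0x32007 flags P=1 W=1 U=1 S=0
  [3] read 0x32 idx=10: raw=0x33007 flags P=1 W=1 U=1 S=0
  → PA=0x336D3  (4 entries read)

TLB: [["0x58682009", "0x1A"], ["0xC0382C1B", "0x26"], ["0x8848080A", "0x33"]]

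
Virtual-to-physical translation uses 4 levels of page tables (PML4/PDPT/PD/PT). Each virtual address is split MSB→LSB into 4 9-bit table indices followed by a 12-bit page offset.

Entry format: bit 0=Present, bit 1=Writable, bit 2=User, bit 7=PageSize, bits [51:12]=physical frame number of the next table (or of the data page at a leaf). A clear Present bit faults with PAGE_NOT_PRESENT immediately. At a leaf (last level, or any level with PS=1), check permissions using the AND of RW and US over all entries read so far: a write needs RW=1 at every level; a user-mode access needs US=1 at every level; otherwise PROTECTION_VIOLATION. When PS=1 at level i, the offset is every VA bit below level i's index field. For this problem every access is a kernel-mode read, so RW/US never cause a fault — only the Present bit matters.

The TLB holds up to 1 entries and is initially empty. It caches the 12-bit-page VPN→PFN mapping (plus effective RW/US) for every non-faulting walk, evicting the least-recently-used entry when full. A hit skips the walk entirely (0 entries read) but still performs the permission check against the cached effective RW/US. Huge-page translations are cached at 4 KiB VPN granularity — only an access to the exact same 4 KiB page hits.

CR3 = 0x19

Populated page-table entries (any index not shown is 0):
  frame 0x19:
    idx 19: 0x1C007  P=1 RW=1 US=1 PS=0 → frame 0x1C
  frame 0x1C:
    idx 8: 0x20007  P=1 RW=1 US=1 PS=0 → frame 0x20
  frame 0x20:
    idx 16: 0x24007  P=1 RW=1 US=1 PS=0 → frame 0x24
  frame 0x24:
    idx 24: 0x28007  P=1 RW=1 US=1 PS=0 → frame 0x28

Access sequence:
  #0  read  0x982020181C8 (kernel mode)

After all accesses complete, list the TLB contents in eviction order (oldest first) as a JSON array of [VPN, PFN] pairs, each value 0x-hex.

Trace:
#0 VA=0x982020181C8 (r,kernel):
  lvl0: tbl 0x19, slot 19 ⇒ 0x1C007 (P1/RW1/US1/PS0)
  lvl1: tbl 0x1C, slot 8 ⇒ 0x20007 (P1/RW1/US1/PS0)
  lvl2: tbl 0x20, slot 16 ⇒ 0x24007 (P1/RW1/US1/PS0)
  lvl3: tbl 0x24, slot 24 ⇒ 0x28007 (P1/RW1/US1/PS0)
  ⇒ phys 0x281C8  [4 reads]

TLB: [["0x98202018", "0x28"]]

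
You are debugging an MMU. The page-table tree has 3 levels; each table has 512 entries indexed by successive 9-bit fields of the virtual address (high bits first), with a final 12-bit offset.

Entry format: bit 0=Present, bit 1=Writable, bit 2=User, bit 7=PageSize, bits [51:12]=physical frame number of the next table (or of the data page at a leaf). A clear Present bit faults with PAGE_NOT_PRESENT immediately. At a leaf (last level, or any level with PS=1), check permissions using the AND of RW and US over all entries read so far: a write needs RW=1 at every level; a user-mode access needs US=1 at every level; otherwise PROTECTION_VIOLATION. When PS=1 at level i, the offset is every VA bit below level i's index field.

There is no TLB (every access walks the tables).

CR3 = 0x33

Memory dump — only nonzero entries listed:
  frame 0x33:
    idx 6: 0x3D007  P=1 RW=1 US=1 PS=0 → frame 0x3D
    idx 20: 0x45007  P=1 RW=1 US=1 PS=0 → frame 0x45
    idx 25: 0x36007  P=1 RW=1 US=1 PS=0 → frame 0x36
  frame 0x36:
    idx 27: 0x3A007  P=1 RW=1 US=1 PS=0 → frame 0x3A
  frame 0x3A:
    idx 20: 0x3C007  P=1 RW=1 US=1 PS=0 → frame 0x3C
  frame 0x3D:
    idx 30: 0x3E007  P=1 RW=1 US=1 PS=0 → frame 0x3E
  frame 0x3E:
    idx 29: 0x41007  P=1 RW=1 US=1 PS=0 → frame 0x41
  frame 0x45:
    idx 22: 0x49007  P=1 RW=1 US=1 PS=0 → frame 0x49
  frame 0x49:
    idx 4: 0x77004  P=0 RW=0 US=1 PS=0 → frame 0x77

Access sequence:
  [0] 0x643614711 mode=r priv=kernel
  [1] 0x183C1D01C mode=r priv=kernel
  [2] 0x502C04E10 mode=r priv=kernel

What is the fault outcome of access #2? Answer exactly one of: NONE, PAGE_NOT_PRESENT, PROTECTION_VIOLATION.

Walk each access:
#0 VA=0x643614711 (r,kernel):
  L0 @0x33[25] → 0x36007  P=1,RW=1,US=1,PS=0
  L1 @0x36[27] → 0x3A007  P=1,RW=1,US=1,PS=0
  L2 @0x3A[20] → 0x3C007  P=1,RW=1,US=1,PS=0
  ✓ 0x3C711  — 3 lookups
#1 VA=0x183C1D01C (r,kernel):
  L0 @0x33[6] → 0x3D007  P=1,RW=1,US=1,PS=0
  L1 @0x3D[30] → 0x3E007  P=1,RW=1,US=1,PS=0
  L2 @0x3E[29] → 0x41007  P=1,RW=1,US=1,PS=0
  ✓ 0x4101C  — 3 lookups
#2 VA=0x502C04E10 (r,kernel):
  L0 @0x33[20] → 0x45007  P=1,RW=1,US=1,PS=0
  L1 @0x45[22] → 0x49007  P=1,RW=1,US=1,PS=0
  L2 @0x49[4] → 0x77004  P=0,RW=0,US=1,PS=0
  ⇒ fault: PAGE_NOT_PRESENT  — 3 lookups

Access #2 fault: PAGE_NOT_PRESENT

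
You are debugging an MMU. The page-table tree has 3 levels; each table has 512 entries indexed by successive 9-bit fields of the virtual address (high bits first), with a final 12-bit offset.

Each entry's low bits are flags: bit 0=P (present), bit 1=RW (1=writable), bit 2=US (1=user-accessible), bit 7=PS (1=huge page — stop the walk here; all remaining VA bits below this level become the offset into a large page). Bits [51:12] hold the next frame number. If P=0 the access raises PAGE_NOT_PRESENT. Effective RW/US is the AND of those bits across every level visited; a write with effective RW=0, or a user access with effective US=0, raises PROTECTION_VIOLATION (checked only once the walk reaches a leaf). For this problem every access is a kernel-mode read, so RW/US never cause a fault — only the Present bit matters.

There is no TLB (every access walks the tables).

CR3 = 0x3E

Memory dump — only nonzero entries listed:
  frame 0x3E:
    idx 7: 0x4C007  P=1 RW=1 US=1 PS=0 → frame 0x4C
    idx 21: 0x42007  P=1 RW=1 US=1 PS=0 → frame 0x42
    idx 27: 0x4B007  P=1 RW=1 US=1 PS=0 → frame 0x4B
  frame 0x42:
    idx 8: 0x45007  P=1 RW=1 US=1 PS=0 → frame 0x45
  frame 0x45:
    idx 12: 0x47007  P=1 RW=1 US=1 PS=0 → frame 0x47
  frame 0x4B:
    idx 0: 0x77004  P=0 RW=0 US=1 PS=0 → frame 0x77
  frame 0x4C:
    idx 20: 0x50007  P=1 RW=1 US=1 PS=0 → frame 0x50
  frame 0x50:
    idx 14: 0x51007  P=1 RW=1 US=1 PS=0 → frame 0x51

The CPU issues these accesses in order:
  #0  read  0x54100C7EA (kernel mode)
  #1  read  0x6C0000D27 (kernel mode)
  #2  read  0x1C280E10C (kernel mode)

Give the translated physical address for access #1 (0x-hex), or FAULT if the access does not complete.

Walk each access:
#0 VA=0x54100C7EA (r,kernel):
  [0] read 0x3E idx=21: raw=0x42007 flags P=1 W=1 U=1 S=0
  [1] read 0x42 idx=8: raw=0x45007 flags P=1 W=1 U=1 S=0
  [2] read 0x45 idx=12: raw=0x47007 flags P=1 W=1 U=1 S=0
  → PA=0x477EA  (3 entries read)
#1 VA=0x6C0000D27 (r,kernel):
  [0] read 0x3E idx=27: raw=0x4B007 flags P=1 W=1 U=1 S=0
  [1] read 0x4B idx=0: raw=0x77004 flags P=0 W=0 U=1 S=0
  ✗ PAGE_NOT_PRESENT  [2 reads]
#2 VA=0x1C280E10C (r,kernel):
  [0] read 0x3E idx=7: raw=0x4C007 flags P=1 W=1 U=1 S=0
  [1] read 0x4C idx=20: raw=0x50007 flags P=1 W=1 U=1 S=0
  [2] read 0x50 idx=14: raw=0x51007 flags P=1 W=1 U=1 S=0
  → PA=0x5110C  (3 entries read)

Access #1 PA: FAULT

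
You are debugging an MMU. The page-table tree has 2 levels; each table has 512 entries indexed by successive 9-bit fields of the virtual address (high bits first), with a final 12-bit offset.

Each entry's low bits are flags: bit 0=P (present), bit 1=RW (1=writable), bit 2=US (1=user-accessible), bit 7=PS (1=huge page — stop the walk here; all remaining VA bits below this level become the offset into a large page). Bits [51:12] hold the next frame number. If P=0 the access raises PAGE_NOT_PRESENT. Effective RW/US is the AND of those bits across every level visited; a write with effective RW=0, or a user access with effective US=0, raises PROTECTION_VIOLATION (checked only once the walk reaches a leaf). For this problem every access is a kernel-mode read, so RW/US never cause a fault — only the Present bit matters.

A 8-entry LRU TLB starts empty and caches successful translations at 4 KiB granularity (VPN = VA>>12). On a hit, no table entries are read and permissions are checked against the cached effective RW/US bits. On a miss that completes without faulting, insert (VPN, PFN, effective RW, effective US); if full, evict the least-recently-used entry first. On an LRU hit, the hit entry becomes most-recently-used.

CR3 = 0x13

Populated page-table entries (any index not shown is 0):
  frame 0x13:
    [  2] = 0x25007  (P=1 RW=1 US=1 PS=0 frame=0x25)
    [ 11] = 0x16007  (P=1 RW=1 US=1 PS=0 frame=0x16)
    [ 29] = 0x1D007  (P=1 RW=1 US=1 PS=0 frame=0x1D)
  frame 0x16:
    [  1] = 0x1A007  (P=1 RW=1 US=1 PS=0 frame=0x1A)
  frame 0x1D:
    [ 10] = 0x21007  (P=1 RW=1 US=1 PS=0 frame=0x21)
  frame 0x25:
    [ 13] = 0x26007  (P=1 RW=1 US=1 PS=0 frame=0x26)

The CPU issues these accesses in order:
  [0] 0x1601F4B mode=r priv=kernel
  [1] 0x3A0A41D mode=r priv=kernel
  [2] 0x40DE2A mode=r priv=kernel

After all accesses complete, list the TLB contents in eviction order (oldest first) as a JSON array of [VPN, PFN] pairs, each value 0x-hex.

Per-access translation:
#0 VA=0x1601F4B (r,kernel):
  L0: frame=0x13 idx=11 entry=0x16007 [P=1 RW=1 US=1 PS=0]
  L1: frame=0x16 idx=1 entry=0x1A007 [P=1 RW=1 US=1 PS=0]
  → PA=0x1AF4B  (2 entries read)
#1 VA=0x3A0A41D (r,kernel):
  L0: frame=0x13 idx=29 entry=0x1D007 [P=1 RW=1 US=1 PS=0]
  L1: frame=0x1D idx=10 entry=0x21007 [P=1 RW=1 US=1 PS=0]
  → PA=0x2141D  (2 entries read)
#2 VA=0x40DE2A (r,kernel):
  L0: frame=0x13 idx=2 entry=0x25007 [P=1 RW=1 US=1 PS=0]
  L1: frame=0x25 idx=13 entry=0x26007 [P=1 RW=1 US=1 PS=0]
  → PA=0x26E2A  (2 entries read)

TLB: [["0x1601", "0x1A"], ["0x3A0A", "0x21"], ["0x40D", "0x26"]]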